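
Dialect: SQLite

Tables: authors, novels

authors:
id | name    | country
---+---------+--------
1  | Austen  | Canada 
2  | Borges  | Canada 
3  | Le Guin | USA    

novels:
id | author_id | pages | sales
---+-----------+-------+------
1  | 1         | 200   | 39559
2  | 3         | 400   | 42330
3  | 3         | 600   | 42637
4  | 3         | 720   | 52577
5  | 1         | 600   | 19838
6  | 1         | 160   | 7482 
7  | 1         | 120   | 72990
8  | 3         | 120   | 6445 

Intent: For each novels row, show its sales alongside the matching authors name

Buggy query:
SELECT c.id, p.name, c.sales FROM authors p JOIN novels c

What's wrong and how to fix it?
Bug: JOIN with no ON clause produces a cartesian product; every novels row pairs with every authors row

Fix: Specify the join condition linking the foreign key to the parent id

Corrected query:
SELECT c.id, p.name, c.sales FROM authors p JOIN novels c ON c.author_id = p.id

Result:
id | name    | sales
---+---------+------
1  | Austen  | 39559
2  | Le Guin | 42330
3  | Le Guin | 42637
4  | Le Guin | 52577
5  | Austen  | 19838
6  | Austen  | 7482 
7  | Austen  | 72990
8  | Le Guin | 6445 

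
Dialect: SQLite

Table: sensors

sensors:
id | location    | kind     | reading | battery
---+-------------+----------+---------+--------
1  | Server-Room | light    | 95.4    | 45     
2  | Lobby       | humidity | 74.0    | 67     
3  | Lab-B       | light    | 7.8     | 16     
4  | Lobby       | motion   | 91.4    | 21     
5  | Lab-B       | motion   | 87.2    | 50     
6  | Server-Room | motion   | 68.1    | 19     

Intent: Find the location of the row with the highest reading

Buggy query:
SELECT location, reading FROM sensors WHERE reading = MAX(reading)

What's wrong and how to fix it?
Bug: WHERE is evaluated per row; an aggregate over the whole table isn't defined there

Fix: Wrap MAX in a scalar subquery so WHERE compares against a single value

Corrected query:
SELECT location, reading FROM sensors WHERE reading = (SELECT MAX(reading) FROM sensors)

Result:
location    | reading
------------+--------
Server-Room | 95.4   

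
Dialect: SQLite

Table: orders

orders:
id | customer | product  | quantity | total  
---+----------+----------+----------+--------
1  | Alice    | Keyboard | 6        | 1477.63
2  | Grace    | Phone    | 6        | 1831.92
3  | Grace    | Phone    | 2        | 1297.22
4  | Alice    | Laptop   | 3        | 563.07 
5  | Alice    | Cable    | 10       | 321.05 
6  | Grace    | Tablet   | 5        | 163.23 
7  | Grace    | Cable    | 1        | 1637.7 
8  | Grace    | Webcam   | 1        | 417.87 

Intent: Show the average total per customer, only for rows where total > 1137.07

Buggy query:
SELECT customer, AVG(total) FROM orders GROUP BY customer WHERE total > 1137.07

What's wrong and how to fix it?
Bug: WHERE cannot follow GROUP BY

Fix: Place WHERE between FROM and GROUP BY

Corrected query:
SELECT customer, AVG(total) FROM orders WHERE total > 1137.07 GROUP BY customer

Result:
customer | AVG(total) 
---------+------------
Alice    | 1477.63    
Grace    | 1588.946667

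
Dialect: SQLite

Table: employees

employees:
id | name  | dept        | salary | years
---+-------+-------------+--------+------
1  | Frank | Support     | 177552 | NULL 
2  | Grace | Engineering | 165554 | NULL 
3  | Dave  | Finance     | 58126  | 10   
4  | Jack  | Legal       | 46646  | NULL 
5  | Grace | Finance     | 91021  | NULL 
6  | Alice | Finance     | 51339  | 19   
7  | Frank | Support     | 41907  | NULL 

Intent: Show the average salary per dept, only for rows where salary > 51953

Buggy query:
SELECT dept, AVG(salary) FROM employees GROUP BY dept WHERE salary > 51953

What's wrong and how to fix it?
Bug: Row-level WHERE must come before GROUP BY in the clause order

Fix: Place WHERE between FROM and GROUP BY

Corrected query:
SELECT dept, AVG(salary) FROM employees WHERE salary > 51953 GROUP BY dept

Result:
dept        | AVG(salary)
------------+------------
Engineering | 165554     
Finance     | 74573.5    
Support     | 177552     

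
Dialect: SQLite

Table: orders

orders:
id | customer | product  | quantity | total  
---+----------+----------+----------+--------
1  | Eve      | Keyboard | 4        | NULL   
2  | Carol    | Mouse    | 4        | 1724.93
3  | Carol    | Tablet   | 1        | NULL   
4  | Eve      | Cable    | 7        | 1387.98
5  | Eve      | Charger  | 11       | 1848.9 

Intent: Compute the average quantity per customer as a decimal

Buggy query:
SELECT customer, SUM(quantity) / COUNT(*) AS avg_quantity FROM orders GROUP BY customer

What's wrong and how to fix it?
Bug: Both operands are integers, so '/' performs integer division and truncates

Fix: Cast one side to REAL so the division keeps the fractional part

Corrected query:
SELECT customer, SUM(quantity) * 1.0 / COUNT(*) AS avg_quantity FROM orders GROUP BY customer

Result:
customer | avg_quantity
---------+-------------
Carol    | 2.5         
Eve      | 7.333333    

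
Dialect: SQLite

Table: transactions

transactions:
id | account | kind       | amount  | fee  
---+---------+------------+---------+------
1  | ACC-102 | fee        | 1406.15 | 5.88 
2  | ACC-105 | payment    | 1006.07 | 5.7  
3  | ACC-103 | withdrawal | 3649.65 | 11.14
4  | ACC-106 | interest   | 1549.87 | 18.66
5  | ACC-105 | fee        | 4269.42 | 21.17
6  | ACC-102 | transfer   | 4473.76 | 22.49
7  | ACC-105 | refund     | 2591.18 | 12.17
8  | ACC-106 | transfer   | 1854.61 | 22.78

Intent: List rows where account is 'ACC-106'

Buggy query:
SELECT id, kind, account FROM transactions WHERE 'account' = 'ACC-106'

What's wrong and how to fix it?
Bug: Single quotes denote string literals in SQL; the column name is being compared as a constant string

Fix: Remove the quotes around the column name (or use double quotes for an identifier)

Corrected query:
SELECT id, kind, account FROM transactions WHERE account = 'ACC-106'

Result:
id | kind     | account
---+----------+--------
4  | interest | ACC-106
8  | transfer | ACC-106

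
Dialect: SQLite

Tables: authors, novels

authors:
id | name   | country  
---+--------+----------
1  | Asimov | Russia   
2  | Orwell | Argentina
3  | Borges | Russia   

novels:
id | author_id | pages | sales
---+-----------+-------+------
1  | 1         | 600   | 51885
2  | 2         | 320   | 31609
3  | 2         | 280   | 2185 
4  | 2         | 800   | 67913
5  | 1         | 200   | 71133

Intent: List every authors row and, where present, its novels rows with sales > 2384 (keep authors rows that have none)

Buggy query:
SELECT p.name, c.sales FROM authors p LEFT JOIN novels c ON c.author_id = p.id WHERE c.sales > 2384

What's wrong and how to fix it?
Bug: Filtering c.sales in WHERE discards the NULL rows produced by LEFT JOIN, turning it into an inner join

Fix: Move the right-table condition into the ON clause so unmatched parents are kept

Corrected query:
SELECT p.name, c.sales FROM authors p LEFT JOIN novels c ON c.author_id = p.id AND c.sales > 2384

Result:
name   | sales
-------+------
Asimov | 51885
Asimov | 71133
Orwell | 31609
Orwell | 67913
Borges | NULL 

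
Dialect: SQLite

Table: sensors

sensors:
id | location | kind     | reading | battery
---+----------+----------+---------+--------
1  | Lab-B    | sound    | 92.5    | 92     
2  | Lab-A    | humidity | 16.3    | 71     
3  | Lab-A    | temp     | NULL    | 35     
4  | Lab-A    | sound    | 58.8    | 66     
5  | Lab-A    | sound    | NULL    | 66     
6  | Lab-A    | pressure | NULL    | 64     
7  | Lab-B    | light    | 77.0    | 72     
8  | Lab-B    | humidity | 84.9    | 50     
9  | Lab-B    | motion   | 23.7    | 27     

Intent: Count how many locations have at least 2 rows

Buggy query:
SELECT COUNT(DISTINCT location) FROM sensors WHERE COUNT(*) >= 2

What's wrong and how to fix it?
Bug: WHERE filters individual rows, not groups, so a group-level COUNT is invalid there

Fix: Use a subquery that GROUPs and filters with HAVING, then count its rows

Corrected query:
SELECT COUNT(*) FROM (SELECT location FROM sensors GROUP BY location HAVING COUNT(*) >= 2)

Result:
COUNT(*)
--------
2       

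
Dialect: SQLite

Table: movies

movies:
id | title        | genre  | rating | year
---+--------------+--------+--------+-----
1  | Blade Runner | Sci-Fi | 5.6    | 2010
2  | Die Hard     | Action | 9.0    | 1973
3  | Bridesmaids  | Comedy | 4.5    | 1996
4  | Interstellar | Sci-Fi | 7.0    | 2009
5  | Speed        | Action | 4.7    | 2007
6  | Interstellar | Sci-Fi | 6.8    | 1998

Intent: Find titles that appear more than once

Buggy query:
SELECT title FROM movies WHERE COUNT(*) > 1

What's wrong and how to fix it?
Bug: WHERE can't reference COUNT(*); aggregates are computed after WHERE

Fix: GROUP BY title, then filter groups with HAVING COUNT(*) > 1

Corrected query:
SELECT title FROM movies GROUP BY title HAVING COUNT(*) > 1

Result:
title       
------------
Interstellar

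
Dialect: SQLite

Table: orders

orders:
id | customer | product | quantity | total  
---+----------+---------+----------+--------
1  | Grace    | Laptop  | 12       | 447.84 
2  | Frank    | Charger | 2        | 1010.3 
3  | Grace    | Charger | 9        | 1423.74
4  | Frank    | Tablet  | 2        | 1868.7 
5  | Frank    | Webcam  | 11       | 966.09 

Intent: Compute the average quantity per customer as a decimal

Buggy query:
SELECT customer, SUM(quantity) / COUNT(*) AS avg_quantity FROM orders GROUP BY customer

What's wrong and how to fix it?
Bug: Both operands are integers, so '/' performs integer division and truncates

Fix: Cast one side to REAL so the division keeps the fractional part

Corrected query:
SELECT customer, SUM(quantity) * 1.0 / COUNT(*) AS avg_quantity FROM orders GROUP BY customer

Result:
customer | avg_quantity
---------+-------------
Frank    | 5           
Grace    | 10.5        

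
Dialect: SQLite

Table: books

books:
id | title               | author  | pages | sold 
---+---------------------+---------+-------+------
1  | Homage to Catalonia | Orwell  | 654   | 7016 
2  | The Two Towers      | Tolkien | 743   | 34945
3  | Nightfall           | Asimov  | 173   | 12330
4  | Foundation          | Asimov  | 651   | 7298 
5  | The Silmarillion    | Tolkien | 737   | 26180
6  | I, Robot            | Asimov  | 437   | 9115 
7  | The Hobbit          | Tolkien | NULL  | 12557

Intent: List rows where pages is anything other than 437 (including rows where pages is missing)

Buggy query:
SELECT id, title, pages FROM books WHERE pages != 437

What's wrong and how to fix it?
Bug: Inequality against NULL is unknown, not true; rows with NULL are dropped

Fix: Add an explicit OR pages IS NULL to include the missing-value rows

Corrected query:
SELECT id, title, pages FROM books WHERE pages != 437 OR pages IS NULL

Result:
id | title               | pages
---+---------------------+------
1  | Homage to Catalonia | 654  
2  | The Two Towers      | 743  
3  | Nightfall           | 173  
4  | Foundation          | 651  
5  | The Silmarillion    | 737  
7  | The Hobbit          | NULL 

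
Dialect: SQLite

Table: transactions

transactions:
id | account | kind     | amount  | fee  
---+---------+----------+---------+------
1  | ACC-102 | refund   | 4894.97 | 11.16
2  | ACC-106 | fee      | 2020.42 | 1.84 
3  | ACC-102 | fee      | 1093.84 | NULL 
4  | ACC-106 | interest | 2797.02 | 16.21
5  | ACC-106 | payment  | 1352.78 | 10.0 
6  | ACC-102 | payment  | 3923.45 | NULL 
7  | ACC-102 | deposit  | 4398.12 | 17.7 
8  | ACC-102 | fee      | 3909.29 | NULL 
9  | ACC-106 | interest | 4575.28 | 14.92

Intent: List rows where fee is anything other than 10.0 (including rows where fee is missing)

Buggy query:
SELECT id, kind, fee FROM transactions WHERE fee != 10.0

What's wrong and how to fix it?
Bug: Inequality against NULL is unknown, not true; rows with NULL are dropped

Fix: Handle NULL separately with IS NULL alongside the inequality

Corrected query:
SELECT id, kind, fee FROM transactions WHERE fee != 10.0 OR fee IS NULL

Result:
id | kind     | fee  
---+----------+------
1  | refund   | 11.16
2  | fee      | 1.84 
3  | fee      | NULL 
4  | interest | 16.21
6  | payment  | NULL 
7  | deposit  | 17.7 
8  | fee      | NULL 
9  | interest | 14.92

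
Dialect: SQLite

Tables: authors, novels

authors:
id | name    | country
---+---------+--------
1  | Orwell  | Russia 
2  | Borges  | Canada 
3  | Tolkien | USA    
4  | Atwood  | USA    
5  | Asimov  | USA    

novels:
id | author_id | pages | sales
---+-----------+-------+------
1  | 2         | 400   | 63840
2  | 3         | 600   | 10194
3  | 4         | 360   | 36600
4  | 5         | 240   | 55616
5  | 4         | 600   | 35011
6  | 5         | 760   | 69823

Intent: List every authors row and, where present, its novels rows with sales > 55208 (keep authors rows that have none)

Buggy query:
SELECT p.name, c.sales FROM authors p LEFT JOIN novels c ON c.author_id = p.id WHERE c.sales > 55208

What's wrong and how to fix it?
Bug: Filtering c.sales in WHERE discards the NULL rows produced by LEFT JOIN, turning it into an inner join

Fix: Move the right-table condition into the ON clause so unmatched parents are kept

Corrected query:
SELECT p.name, c.sales FROM authors p LEFT JOIN novels c ON c.author_id = p.id AND c.sales > 55208

Result:
name    | sales
--------+------
Orwell  | NULL 
Borges  | 63840
Tolkien | NULL 
Atwood  | NULL 
Asimov  | 55616
Asimov  | 69823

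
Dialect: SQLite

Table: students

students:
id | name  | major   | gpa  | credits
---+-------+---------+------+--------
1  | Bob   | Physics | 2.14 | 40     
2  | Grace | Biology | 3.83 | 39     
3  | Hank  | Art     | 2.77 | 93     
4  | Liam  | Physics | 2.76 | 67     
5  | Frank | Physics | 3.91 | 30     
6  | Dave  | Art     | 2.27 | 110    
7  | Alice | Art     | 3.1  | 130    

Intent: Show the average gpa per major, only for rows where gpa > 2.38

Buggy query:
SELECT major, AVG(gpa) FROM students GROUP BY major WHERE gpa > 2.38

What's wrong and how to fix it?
Bug: Row-level WHERE must come before GROUP BY in the clause order

Fix: Move the WHERE clause before GROUP BY

Corrected query:
SELECT major, AVG(gpa) FROM students WHERE gpa > 2.38 GROUP BY major

Result:
major   | AVG(gpa)
--------+---------
Art     | 2.935   
Biology | 3.83    
Physics | 3.335   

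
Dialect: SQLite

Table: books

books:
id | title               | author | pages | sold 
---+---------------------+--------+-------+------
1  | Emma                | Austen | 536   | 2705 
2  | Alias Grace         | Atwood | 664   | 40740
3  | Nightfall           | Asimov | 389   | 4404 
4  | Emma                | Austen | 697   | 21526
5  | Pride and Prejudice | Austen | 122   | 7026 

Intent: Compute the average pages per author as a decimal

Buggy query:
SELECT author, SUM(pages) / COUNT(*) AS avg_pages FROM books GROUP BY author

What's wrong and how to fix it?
Bug: SUM(pages) and COUNT(*) are both integers; the division truncates the fractional part

Fix: Cast one side to REAL so the division keeps the fractional part

Corrected query:
SELECT author, SUM(pages) * 1.0 / COUNT(*) AS avg_pages FROM books GROUP BY author

Result:
author | avg_pages 
-------+-----------
Asimov | 389       
Atwood | 664       
Austen | 451.666667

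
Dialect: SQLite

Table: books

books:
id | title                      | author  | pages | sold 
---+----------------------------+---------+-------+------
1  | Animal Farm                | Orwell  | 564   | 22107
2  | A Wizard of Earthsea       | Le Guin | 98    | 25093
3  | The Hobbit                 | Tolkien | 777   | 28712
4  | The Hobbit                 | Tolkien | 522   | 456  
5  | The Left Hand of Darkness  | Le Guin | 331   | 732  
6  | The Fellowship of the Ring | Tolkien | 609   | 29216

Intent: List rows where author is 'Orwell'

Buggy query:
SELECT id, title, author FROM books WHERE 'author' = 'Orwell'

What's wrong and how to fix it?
Bug: Single quotes denote string literals in SQL; the column name is being compared as a constant string

Fix: Remove the quotes around the column name (or use double quotes for an identifier)

Corrected query:
SELECT id, title, author FROM books WHERE author = 'Orwell'

Result:
id | title       | author
---+-------------+-------
1  | Animal Farm | Orwell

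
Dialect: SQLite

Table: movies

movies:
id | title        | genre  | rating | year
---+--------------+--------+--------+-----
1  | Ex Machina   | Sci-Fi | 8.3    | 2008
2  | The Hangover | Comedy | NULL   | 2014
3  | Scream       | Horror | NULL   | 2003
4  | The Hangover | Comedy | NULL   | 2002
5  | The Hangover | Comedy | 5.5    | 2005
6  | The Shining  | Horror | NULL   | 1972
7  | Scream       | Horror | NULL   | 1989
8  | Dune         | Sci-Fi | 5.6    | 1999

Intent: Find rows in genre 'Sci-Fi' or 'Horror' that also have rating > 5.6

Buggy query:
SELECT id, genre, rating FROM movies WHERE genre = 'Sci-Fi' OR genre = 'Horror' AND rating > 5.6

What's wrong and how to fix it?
Bug: Without parentheses, AND is evaluated before OR, so the rating filter only applies to the 'Horror' branch

Fix: Add parentheses around the OR so the AND applies to both alternatives

Corrected query:
SELECT id, genre, rating FROM movies WHERE (genre = 'Sci-Fi' OR genre = 'Horror') AND rating > 5.6

Result:
id | genre  | rating
---+--------+-------
1  | Sci-Fi | 8.3   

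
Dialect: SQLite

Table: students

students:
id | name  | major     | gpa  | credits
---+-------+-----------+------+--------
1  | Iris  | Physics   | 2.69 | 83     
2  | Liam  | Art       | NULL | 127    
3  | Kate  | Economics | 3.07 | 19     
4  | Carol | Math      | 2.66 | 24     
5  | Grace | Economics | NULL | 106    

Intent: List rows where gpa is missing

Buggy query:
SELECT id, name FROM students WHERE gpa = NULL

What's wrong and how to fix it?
Bug: '= NULL' is always unknown in SQL three-valued logic, so no rows match

Fix: Use IS NULL to test for NULL

Corrected query:
SELECT id, name FROM students WHERE gpa IS NULL

Result:
id | name 
---+------
2  | Liam 
5  | Grace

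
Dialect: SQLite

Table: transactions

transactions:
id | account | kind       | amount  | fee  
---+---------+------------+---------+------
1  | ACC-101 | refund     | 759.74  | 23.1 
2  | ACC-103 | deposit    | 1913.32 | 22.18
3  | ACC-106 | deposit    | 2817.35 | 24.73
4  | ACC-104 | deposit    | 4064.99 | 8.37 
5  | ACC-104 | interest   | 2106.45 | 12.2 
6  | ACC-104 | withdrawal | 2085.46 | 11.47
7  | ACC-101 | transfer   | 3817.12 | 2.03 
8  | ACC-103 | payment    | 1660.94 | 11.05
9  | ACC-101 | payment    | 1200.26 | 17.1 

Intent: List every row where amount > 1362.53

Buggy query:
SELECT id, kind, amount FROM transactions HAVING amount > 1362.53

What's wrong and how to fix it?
Bug: HAVING filters the output of aggregation, but this query has no GROUP BY and no aggregate functions, so SQLite rejects it (HAVING clause on a non-aggregate query); the condition here is per row

Fix: Use WHERE for row-level filtering

Corrected query:
SELECT id, kind, amount FROM transactions WHERE amount > 1362.53

Result:
id | kind       | amount 
---+------------+--------
2  | deposit    | 1913.32
3  | deposit    | 2817.35
4  | deposit    | 4064.99
5  | interest   | 2106.45
6  | withdrawal | 2085.46
7  | transfer   | 3817.12
8  | payment    | 1660.94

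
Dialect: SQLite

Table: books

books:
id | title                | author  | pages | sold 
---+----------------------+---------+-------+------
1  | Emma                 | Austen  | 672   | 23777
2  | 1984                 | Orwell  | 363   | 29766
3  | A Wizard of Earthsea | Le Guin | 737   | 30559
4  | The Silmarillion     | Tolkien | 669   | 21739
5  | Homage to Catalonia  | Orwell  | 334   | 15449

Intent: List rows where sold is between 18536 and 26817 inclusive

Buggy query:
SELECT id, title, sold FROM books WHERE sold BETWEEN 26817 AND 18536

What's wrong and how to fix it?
Bug: BETWEEN expects the lower bound first; with 26817 AND 18536 the range is empty

Fix: Write BETWEEN 18536 AND 26817

Corrected query:
SELECT id, title, sold FROM books WHERE sold BETWEEN 18536 AND 26817

Result:
id | title            | sold 
---+------------------+------
1  | Emma             | 23777
4  | The Silmarillion | 21739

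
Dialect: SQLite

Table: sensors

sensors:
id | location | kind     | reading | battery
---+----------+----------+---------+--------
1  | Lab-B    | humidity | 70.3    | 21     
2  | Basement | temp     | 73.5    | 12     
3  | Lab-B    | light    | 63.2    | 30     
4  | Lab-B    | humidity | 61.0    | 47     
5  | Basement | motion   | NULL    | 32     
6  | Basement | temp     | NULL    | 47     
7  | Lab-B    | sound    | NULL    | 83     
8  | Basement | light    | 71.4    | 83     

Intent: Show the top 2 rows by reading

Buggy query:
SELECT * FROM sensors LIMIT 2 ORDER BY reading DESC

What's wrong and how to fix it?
Bug: ORDER BY cannot follow LIMIT; LIMIT is the final clause

Fix: Swap the clauses: ORDER BY first, then LIMIT

Corrected query:
SELECT * FROM sensors ORDER BY reading DESC LIMIT 2

Result:
id | location | kind  | reading | battery
---+----------+-------+---------+--------
2  | Basement | temp  | 73.5    | 12     
8  | Basement | light | 71.4    | 83     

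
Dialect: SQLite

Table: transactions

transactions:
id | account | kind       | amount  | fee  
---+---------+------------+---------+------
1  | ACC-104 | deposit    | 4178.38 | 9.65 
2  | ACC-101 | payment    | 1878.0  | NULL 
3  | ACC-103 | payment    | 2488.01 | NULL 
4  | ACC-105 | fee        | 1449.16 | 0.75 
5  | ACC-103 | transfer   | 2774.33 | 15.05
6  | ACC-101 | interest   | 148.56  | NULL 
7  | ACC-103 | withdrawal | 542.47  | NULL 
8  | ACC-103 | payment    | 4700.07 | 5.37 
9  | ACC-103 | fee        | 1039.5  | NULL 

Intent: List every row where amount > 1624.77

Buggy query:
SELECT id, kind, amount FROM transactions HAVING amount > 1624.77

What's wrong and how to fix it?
Bug: This is a non-aggregate query (no GROUP BY, no aggregates), so in SQLite the HAVING clause is invalid here; a row-level condition belongs in WHERE

Fix: Replace HAVING with WHERE since the condition applies to individual rows

Corrected query:
SELECT id, kind, amount FROM transactions WHERE amount > 1624.77

Result:
id | kind     | amount 
---+----------+--------
1  | deposit  | 4178.38
2  | payment  | 1878   
3  | payment  | 2488.01
5  | transfer | 2774.33
8  | payment  | 4700.07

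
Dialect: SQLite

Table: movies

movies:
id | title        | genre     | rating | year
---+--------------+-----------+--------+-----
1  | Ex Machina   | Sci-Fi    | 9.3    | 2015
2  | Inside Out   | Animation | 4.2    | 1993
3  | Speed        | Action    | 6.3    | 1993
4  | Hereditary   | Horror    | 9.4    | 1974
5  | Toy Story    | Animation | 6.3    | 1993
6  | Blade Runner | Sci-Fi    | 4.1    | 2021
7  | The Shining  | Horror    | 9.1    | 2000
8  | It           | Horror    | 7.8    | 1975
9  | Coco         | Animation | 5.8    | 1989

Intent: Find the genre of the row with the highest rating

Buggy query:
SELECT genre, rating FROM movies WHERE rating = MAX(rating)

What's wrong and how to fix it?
Bug: WHERE is evaluated per row; an aggregate over the whole table isn't defined there

Fix: Use a subquery: WHERE rating = (SELECT MAX(rating) FROM movies)

Corrected query:
SELECT genre, rating FROM movies WHERE rating = (SELECT MAX(rating) FROM movies)

Result:
genre  | rating
-------+-------
Horror | 9.4   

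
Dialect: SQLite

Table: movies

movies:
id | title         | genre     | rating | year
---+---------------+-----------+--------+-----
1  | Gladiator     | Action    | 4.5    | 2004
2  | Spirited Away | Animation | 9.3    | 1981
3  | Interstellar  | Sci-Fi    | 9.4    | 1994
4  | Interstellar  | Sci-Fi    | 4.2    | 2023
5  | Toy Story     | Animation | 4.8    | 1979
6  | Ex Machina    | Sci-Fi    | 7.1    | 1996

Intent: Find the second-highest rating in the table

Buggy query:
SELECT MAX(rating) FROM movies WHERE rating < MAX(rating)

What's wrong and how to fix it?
Bug: MAX(rating) on the right of the comparison is an aggregate-in-WHERE error

Fix: Put the inner MAX in a scalar subquery

Corrected query:
SELECT MAX(rating) FROM movies WHERE rating < (SELECT MAX(rating) FROM movies)

Result:
MAX(rating)
-----------
9.3        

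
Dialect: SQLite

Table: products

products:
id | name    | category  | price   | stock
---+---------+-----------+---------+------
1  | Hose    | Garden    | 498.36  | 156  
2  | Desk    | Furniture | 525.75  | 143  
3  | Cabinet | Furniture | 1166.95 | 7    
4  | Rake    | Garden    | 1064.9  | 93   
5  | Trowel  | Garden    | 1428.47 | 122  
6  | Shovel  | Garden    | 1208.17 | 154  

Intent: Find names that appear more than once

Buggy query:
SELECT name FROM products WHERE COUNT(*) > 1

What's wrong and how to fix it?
Bug: COUNT(*) is an aggregate and cannot be used in WHERE

Fix: GROUP BY name, then filter groups with HAVING COUNT(*) > 1

Corrected query:
SELECT name FROM products GROUP BY name HAVING COUNT(*) > 1

Result:
(no rows)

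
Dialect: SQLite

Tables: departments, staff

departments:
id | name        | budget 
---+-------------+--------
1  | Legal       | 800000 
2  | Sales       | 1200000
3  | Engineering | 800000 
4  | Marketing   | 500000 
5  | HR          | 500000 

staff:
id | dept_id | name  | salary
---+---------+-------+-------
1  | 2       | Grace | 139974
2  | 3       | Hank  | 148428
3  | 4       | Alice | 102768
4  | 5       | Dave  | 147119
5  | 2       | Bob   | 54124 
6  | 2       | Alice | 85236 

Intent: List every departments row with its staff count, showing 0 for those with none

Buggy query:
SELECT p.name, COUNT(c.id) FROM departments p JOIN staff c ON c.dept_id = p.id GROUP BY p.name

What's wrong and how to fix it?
Bug: An inner join excludes parents with zero children

Fix: Switch to LEFT JOIN to retain unmatched parent rows

Corrected query:
SELECT p.name, COUNT(c.id) FROM departments p LEFT JOIN staff c ON c.dept_id = p.id GROUP BY p.name

Result:
name        | COUNT(c.id)
------------+------------
Engineering | 1          
HR          | 1          
Legal       | 0          
Marketing   | 1          
Sales       | 3          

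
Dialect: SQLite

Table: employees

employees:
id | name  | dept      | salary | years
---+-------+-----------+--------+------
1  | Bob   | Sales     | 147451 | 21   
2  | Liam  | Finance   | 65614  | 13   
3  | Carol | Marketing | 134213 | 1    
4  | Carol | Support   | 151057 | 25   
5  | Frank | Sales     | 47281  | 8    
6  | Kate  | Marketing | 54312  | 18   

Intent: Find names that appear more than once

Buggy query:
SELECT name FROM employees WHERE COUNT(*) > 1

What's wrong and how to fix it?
Bug: COUNT(*) is an aggregate and cannot be used in WHERE

Fix: Group first, then use HAVING for the count condition

Corrected query:
SELECT name FROM employees GROUP BY name HAVING COUNT(*) > 1

Result:
name 
-----
Carol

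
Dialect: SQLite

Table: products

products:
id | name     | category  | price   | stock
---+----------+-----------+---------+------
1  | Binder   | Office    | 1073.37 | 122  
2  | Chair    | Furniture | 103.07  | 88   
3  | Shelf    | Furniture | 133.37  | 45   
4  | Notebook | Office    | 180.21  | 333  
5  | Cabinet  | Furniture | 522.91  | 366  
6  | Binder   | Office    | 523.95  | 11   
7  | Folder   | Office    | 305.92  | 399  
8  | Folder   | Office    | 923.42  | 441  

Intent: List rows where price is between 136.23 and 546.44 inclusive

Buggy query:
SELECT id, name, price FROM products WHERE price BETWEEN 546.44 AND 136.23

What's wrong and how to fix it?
Bug: The bounds are reversed; BETWEEN a AND b requires a <= b to match anything

Fix: Swap the bounds so the smaller value comes first

Corrected query:
SELECT id, name, price FROM products WHERE price BETWEEN 136.23 AND 546.44

Result:
id | name     | price 
---+----------+-------
4  | Notebook | 180.21
5  | Cabinet  | 522.91
6  | Binder   | 523.95
7  | Folder   | 305.92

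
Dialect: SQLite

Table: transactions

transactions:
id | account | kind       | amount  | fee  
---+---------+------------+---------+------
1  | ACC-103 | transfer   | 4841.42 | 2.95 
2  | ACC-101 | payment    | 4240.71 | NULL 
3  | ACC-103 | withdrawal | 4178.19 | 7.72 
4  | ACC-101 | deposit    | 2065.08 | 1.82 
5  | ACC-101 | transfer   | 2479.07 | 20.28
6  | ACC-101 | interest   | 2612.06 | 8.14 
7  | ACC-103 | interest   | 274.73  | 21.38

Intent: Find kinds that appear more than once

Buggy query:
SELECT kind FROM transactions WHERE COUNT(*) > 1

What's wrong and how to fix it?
Bug: COUNT(*) is an aggregate and cannot be used in WHERE

Fix: GROUP BY kind, then filter groups with HAVING COUNT(*) > 1

Corrected query:
SELECT kind FROM transactions GROUP BY kind HAVING COUNT(*) > 1

Result:
kind    
--------
interest
transfer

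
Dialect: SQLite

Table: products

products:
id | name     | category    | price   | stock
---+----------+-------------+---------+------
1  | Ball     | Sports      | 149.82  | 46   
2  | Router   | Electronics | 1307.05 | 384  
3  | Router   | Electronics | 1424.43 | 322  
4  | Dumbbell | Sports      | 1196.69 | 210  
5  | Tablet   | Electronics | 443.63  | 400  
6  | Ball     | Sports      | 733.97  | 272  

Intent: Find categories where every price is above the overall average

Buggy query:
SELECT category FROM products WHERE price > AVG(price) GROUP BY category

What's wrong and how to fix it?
Bug: AVG() is an aggregate; it can't sit directly in WHERE

Fix: Use a subquery for AVG and a HAVING MIN(...) filter so the condition holds for every row in the group

Corrected query:
SELECT category FROM products GROUP BY category HAVING MIN(price) > (SELECT AVG(price) FROM products)

Result:
(no rows)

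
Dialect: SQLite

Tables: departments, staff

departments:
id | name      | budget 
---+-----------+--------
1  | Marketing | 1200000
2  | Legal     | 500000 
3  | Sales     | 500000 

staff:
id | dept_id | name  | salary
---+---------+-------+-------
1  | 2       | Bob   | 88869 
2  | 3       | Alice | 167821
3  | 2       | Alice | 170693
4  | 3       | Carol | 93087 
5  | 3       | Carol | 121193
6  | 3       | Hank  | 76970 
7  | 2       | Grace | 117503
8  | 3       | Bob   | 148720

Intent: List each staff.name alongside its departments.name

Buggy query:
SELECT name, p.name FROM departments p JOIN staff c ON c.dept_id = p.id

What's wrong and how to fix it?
Bug: 'name' exists in both joined tables, so the database can't tell which one is meant

Fix: Qualify the column with its table alias (c.name)

Corrected query:
SELECT c.name, p.name FROM departments p JOIN staff c ON c.dept_id = p.id

Result:
name  | name 
------+------
Bob   | Legal
Alice | Sales
Alice | Legal
Carol | Sales
Carol | Sales
Hank  | Sales
Grace | Legal
Bob   | Sales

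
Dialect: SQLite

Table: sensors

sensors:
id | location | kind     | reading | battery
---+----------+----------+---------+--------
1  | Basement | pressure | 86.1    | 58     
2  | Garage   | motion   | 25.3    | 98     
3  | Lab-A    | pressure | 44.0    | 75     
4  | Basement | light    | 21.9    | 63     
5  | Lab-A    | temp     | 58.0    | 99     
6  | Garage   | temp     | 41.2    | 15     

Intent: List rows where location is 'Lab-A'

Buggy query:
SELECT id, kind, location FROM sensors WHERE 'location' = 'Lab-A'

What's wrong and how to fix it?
Bug: 'location' in single quotes is a string literal, not the column; the comparison is literal-vs-literal and never true

Fix: Remove the quotes around the column name (or use double quotes for an identifier)

Corrected query:
SELECT id, kind, location FROM sensors WHERE location = 'Lab-A'

Result:
id | kind     | location
---+----------+---------
3  | pressure | Lab-A   
5  | temp     | Lab-A   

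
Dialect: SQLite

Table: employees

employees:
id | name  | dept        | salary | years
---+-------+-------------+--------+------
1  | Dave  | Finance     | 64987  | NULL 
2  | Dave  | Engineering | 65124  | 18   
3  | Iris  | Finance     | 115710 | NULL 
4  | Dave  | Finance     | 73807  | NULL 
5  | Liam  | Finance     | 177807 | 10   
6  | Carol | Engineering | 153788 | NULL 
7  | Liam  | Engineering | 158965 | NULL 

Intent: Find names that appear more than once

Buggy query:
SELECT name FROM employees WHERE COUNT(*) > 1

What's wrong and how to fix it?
Bug: COUNT(*) is an aggregate and cannot be used in WHERE

Fix: GROUP BY name, then filter groups with HAVING COUNT(*) > 1

Corrected query:
SELECT name FROM employees GROUP BY name HAVING COUNT(*) > 1

Result:
name
----
Dave
Liam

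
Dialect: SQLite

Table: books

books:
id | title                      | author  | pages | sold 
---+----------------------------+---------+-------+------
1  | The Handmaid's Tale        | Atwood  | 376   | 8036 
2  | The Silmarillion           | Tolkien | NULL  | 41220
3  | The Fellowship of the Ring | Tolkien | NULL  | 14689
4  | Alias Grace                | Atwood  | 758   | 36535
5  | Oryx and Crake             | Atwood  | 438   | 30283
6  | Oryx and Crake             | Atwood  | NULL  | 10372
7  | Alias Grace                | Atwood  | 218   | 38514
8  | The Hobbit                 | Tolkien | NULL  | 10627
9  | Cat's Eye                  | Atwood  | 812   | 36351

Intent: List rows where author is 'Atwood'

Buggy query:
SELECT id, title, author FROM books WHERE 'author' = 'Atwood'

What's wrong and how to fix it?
Bug: 'author' in single quotes is a string literal, not the column; the comparison is literal-vs-literal and never true

Fix: Remove the quotes around the column name (or use double quotes for an identifier)

Corrected query:
SELECT id, title, author FROM books WHERE author = 'Atwood'

Result:
id | title               | author
---+---------------------+-------
1  | The Handmaid's Tale | Atwood
4  | Alias Grace         | Atwood
5  | Oryx and Crake      | Atwood
6  | Oryx and Crake      | Atwood
7  | Alias Grace         | Atwood
9  | Cat's Eye           | Atwood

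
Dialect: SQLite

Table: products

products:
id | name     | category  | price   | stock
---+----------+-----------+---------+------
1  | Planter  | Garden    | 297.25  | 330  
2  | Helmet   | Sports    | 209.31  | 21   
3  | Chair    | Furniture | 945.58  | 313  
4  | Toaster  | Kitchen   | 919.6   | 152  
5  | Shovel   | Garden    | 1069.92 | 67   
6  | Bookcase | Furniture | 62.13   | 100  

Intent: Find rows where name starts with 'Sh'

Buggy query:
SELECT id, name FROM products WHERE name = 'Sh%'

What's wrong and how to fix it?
Bug: Wildcards only work with LIKE; '=' treats '%' as a literal character

Fix: Use LIKE for wildcard pattern matching

Corrected query:
SELECT id, name FROM products WHERE name LIKE 'Sh%'

Result:
id | name  
---+-------
5  | Shovel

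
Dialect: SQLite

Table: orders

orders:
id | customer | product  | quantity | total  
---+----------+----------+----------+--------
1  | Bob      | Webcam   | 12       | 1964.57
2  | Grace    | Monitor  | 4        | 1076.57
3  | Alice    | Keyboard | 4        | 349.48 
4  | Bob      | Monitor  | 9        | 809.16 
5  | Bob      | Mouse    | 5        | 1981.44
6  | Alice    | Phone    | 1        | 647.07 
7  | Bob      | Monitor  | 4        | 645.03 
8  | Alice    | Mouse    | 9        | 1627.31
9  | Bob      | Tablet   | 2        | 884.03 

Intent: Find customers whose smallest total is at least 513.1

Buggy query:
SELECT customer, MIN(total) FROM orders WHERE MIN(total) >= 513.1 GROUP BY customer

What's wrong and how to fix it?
Bug: MIN() in WHERE is a misuse of aggregate

Fix: Use HAVING for the per-group MIN condition

Corrected query:
SELECT customer, MIN(total) FROM orders GROUP BY customer HAVING MIN(total) >= 513.1

Result:
customer | MIN(total)
---------+-----------
Bob      | 645.03    
Grace    | 1076.57   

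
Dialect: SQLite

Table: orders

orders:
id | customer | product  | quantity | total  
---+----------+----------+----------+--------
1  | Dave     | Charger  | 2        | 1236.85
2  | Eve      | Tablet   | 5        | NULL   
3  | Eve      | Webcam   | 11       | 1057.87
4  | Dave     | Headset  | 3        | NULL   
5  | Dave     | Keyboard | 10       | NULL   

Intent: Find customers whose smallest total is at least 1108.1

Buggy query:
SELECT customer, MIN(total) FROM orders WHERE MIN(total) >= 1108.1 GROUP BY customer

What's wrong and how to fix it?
Bug: MIN() in WHERE is a misuse of aggregate

Fix: Use HAVING for the per-group MIN condition

Corrected query:
SELECT customer, MIN(total) FROM orders GROUP BY customer HAVING MIN(total) >= 1108.1

Result:
customer | MIN(total)
---------+-----------
Dave     | 1236.85   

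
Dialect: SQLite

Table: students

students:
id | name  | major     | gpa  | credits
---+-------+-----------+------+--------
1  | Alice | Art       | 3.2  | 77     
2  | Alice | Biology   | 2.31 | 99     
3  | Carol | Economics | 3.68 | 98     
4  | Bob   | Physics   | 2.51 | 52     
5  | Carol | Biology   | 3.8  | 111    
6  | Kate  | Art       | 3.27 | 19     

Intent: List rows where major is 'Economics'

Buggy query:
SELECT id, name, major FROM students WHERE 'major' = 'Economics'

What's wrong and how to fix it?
Bug: 'major' in single quotes is a string literal, not the column; the comparison is literal-vs-literal and never true

Fix: Reference the column as major without single quotes

Corrected query:
SELECT id, name, major FROM students WHERE major = 'Economics'

Result:
id | name  | major    
---+-------+----------
3  | Carol | Economics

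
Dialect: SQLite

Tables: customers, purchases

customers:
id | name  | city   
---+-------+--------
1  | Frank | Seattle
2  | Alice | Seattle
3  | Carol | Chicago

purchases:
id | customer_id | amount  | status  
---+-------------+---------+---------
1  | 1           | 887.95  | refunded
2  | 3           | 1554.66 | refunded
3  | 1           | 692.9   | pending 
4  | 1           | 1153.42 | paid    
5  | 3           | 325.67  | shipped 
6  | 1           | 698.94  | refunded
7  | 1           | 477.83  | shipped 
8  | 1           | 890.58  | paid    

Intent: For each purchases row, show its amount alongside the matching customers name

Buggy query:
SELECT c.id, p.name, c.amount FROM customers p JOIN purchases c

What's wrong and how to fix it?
Bug: Missing join condition: each purchases row is matched to all customers rows instead of just its own

Fix: Specify the join condition linking the foreign key to the parent id

Corrected query:
SELECT c.id, p.name, c.amount FROM customers p JOIN purchases c ON c.customer_id = p.id

Result:
id | name  | amount 
---+-------+--------
1  | Frank | 887.95 
2  | Carol | 1554.66
3  | Frank | 692.9  
4  | Frank | 1153.42
5  | Carol | 325.67 
6  | Frank | 698.94 
7  | Frank | 477.83 
8  | Frank | 890.58 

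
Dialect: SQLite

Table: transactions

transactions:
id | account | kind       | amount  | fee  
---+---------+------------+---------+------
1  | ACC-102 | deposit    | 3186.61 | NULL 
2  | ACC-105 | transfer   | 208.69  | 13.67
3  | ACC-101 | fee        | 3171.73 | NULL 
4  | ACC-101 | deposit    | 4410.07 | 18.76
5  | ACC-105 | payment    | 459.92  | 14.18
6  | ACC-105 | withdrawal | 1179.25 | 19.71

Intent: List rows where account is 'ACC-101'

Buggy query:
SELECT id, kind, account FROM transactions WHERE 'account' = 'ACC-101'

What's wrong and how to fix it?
Bug: 'account' in single quotes is a string literal, not the column; the comparison is literal-vs-literal and never true

Fix: Remove the quotes around the column name (or use double quotes for an identifier)

Corrected query:
SELECT id, kind, account FROM transactions WHERE account = 'ACC-101'

Result:
id | kind    | account
---+---------+--------
3  | fee     | ACC-101
4  | deposit | ACC-101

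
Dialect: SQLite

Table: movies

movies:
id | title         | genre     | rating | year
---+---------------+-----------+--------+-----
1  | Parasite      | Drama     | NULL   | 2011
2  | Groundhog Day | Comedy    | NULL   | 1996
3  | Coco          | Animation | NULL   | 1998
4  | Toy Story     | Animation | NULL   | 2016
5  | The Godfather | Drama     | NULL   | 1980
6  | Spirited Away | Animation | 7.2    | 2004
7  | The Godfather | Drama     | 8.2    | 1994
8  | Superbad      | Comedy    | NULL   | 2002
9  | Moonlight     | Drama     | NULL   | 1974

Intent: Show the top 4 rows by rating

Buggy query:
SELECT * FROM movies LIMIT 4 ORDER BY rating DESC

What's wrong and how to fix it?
Bug: ORDER BY cannot follow LIMIT; LIMIT is the final clause

Fix: Sort with ORDER BY, then apply LIMIT

Corrected query:
SELECT * FROM movies ORDER BY rating DESC LIMIT 4

Result:
id | title         | genre     | rating | year
---+---------------+-----------+--------+-----
7  | The Godfather | Drama     | 8.2    | 1994
6  | Spirited Away | Animation | 7.2    | 2004
1  | Parasite      | Drama     | NULL   | 2011
2  | Groundhog Day | Comedy    | NULL   | 1996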